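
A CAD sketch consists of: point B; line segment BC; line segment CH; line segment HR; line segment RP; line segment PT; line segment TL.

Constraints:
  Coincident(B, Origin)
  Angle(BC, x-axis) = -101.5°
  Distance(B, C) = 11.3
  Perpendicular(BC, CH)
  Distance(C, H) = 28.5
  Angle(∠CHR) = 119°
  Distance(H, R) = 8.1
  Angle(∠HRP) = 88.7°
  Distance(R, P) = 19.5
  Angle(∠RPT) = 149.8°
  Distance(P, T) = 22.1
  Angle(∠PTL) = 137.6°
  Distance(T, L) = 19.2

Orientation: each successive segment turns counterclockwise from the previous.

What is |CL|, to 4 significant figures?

20.58

∠RPT = 149.8° gives PT at 171.0° from the x-axis; with |PT| = 22.1, T = (-6.004, 5.186). ∠PTL = 137.6° gives TL at -146.6° from the x-axis; with |TL| = 19.2, L = (-22.03, -5.383). Then |CL| = |L − C| = 20.58.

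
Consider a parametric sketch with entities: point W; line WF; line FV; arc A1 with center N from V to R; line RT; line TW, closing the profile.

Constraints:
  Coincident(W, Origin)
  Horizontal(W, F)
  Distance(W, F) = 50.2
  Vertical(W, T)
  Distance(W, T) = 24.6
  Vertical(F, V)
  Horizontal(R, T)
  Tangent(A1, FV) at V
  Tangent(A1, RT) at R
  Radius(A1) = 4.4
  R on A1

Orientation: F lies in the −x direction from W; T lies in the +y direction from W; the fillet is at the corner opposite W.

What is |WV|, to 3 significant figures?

54.1

W is at the origin; W and F share the same y with |WF| = 50.2 and F on the −x side, so F = (-50.2, 0.00). W and T share the same x with |WT| = 24.6 and T on the +y side, so T = (0.00, 24.6). The virtual corner opposite W is at (-50.2, 24.6). A1 meets FV tangentially, so NV is at right angles to FV and tangency of A1 to RT means the radius NR is perpendicular to RT, with radius 4.4, so the center N sits 4.4 in from both sides at N = (-45.8, 20.2). That places the tangent points at V = (-50.2, 20.2) on FV and R = (-45.8, 24.6) on RT. Then |WV| = |V − W| = 54.1.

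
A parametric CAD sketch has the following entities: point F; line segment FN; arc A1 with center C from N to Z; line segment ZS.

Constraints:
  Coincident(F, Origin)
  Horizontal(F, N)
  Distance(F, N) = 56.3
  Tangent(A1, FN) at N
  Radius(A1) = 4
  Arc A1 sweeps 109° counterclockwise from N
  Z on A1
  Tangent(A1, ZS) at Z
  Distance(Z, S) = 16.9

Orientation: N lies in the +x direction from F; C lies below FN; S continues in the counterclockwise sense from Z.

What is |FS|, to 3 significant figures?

61.8

F is at the origin; F and N share the same y with |FN| = 56.3 and N on the +x side, so N = (56.3, 0.00). Tangency of A1 to FN means the radius CN is perpendicular to FN, so C = N + (0, -4) = (56.3, -4.00). On A1, N sits at bearing 90° from C; a 109° counterclockwise sweep puts Z at bearing 199°, so Z = C + 4.0·(cos 199°, sin 199°) = (52.5, -5.30). Tangency of A1 to ZS means the radius CZ is perpendicular to ZS, so ZS runs along (−sin 199°, cos 199°); with |ZS| = 16.9, S = (58.0, -21.3). Then |FS| = |S − F| = 61.8.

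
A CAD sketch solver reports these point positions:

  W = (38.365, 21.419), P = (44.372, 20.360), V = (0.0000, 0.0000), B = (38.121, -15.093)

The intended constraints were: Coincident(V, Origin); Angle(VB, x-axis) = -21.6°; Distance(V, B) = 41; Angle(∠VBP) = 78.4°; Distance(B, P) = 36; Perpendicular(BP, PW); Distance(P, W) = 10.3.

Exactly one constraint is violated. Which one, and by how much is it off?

Distance(P, W) = 10.3 — off by 4.20.

V = (0.00, 0.00) ✓; VB at -21.60° ✓; |VB| = 41.00 ✓; ∠VBP = 78.40° ✓; |BP| = 36.00 ✓; ∠(BP, PW) = 90.00° ✓; |PW| = 6.100 ✗.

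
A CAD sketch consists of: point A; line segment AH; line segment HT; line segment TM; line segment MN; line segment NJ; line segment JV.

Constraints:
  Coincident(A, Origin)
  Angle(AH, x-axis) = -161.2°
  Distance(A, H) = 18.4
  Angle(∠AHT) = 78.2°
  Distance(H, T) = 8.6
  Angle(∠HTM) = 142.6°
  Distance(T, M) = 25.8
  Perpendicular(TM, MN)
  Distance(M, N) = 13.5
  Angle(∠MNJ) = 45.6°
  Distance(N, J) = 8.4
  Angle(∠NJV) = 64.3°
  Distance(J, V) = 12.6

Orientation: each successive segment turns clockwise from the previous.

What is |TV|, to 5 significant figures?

31.821

A is at the origin; AH runs at -161.2° with length 18.4, so H = (-17.418, -5.9297). ∠AHT = 78.2° gives HT at 97.000° from the x-axis; with |HT| = 8.6, T = (-18.466, 2.6062). ∠HTM = 142.6° gives TM at 59.600° from the x-axis; with |TM| = 25.8, M = (-5.4108, 24.859). TM is perpendicular to MN, so MN runs at -30.400°; with |MN| = 13.5, N = (6.2332, 18.028). ∠MNJ = 45.6° gives NJ at -164.80° from the x-axis; with |NJ| = 8.4, J = (-1.8730, 15.825). ∠NJV = 64.3° gives JV at 79.500° from the x-axis; with |JV| = 12.6, V = (0.42321, 28.214). Then |TV| = |V − T| = 31.821.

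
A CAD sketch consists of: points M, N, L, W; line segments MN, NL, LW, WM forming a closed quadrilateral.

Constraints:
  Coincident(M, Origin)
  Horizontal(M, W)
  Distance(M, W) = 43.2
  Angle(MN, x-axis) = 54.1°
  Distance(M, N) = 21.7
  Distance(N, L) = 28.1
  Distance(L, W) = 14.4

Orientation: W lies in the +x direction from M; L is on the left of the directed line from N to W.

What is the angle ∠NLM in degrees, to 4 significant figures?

26.20°

M is at the origin; MW is horizontal with |MW| = 43.2 and W in +x, so W = (43.2, 0). MN runs at 54.1° with |MN| = 21.7, so N = (12.72, 17.58). L is determined by |NL| = 28.1 and |LW| = 14.4 together: it lies at the intersection of circle(N, 28.1) and circle(W, 14.4). With |NW| = 35.18, the foot of the radical line on NW is 25.87 from N and the perpendicular offset is √(28.1² − 25.87²) = 10.98. Taking the left-of-NW solution: L = (40.62, 14.17).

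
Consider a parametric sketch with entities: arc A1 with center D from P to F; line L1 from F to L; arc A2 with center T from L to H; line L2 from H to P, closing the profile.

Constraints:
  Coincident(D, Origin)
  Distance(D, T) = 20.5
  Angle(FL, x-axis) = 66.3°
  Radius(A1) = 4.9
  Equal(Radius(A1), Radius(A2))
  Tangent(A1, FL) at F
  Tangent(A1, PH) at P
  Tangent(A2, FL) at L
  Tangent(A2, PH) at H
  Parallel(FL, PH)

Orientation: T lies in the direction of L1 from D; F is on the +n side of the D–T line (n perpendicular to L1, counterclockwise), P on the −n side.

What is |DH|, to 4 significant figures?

21.08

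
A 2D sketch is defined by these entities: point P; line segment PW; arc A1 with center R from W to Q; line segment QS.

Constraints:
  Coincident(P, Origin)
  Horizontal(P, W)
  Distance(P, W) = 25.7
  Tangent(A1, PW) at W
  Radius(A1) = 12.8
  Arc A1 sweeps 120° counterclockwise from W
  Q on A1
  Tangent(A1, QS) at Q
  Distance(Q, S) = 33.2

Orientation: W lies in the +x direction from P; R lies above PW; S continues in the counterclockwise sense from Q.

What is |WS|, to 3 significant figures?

48.3

On A1, W sits at bearing -90° from R; a 120° counterclockwise sweep puts Q at bearing 30°, so Q = R + 12.8·(cos 30°, sin 30°) = (36.8, 19.2). Since A1 is tangent to QS there, RQ ⟂ QS, so QS runs along (−sin 30°, cos 30°); with |QS| = 33.2, S = (20.2, 48.0). Then |WS| = |S − W| = 48.3.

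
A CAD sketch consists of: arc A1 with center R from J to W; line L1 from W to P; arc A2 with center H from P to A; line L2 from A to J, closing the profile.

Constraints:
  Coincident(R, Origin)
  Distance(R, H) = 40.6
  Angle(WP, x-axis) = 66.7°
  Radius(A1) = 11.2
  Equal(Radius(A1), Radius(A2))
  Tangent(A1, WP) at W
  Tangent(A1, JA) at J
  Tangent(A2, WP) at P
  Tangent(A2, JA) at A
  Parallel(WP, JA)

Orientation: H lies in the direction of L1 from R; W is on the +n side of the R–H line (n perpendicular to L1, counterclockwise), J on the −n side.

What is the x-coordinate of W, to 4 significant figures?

-10.29

The slot axis is L1's direction at 66.7°, so u = (cos 66.7°, sin 66.7°) = (0.3955, 0.9184) and n = (−sin 66.7°, cos 66.7°) = (-0.9184, 0.3955). R is at the origin and H lies 40.6 along u from R, so H = 40.6·u = (16.06, 37.29). Tangency of A1 to both parallel lines with radius 11.2 puts W and J at R ± 11.2·n: W = (-10.29, 4.430), J = (10.29, -4.430). So W.x = -10.29.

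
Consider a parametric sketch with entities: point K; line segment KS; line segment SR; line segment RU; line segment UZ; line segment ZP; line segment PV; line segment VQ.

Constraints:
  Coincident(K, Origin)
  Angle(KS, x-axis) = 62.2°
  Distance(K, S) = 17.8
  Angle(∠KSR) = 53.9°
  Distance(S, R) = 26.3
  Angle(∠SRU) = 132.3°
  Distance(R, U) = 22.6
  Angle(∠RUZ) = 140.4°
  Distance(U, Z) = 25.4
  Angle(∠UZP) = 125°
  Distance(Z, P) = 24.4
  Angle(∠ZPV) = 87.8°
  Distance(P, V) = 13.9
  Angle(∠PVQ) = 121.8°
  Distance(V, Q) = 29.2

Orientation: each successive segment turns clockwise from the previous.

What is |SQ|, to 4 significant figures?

32.54

K is at the origin; KS runs at 62.2° with length 17.8, so S = (8.302, 15.75). ∠KSR = 53.9° gives SR at -63.90° from the x-axis; with |SR| = 26.3, R = (19.87, -7.873). ∠SRU = 132.3° gives RU at -111.6° from the x-axis; with |RU| = 22.6, U = (11.55, -28.89). ∠RUZ = 140.4° gives UZ at -151.2° from the x-axis; with |UZ| = 25.4, Z = (-10.71, -41.12). ∠UZP = 125.0° gives ZP at 153.8° from the x-axis; with |ZP| = 24.4, P = (-32.60, -30.35). ∠ZPV = 87.8° gives PV at 61.60° from the x-axis; with |PV| = 13.9, V = (-25.99, -18.12). ∠PVQ = 121.8° gives VQ at 3.400° from the x-axis; with |VQ| = 29.2, Q = (3.161, -16.39). Then |SQ| = |Q − S| = 32.54.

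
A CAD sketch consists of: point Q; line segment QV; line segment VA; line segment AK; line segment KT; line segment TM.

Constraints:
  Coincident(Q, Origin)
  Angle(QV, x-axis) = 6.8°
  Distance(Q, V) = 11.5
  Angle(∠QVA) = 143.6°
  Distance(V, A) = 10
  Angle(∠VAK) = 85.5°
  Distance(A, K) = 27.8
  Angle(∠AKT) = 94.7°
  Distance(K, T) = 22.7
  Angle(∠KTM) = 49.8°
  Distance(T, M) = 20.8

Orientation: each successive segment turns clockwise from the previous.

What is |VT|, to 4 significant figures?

31.53

Q is at the origin; QV runs at 6.8° with length 11.5, so V = (11.42, 1.362). ∠QVA = 143.6° gives VA at -29.60° from the x-axis; with |VA| = 10.0, A = (20.11, -3.578). ∠VAK = 85.5° gives AK at -124.1° from the x-axis; with |AK| = 27.8, K = (4.528, -26.60). ∠AKT = 94.7° gives KT at 150.6° from the x-axis; with |KT| = 22.7, T = (-15.25, -15.45). Then |VT| = |T − V| = 31.53.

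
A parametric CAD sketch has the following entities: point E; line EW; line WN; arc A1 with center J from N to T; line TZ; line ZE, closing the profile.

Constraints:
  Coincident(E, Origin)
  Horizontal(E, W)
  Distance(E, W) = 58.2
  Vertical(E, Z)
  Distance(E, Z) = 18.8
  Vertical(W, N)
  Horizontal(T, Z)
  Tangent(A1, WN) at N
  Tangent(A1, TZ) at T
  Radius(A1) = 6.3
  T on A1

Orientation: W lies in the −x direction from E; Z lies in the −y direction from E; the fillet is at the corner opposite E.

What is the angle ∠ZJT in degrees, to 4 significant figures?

83.08°

E is at the origin; E and W share the same y with |EW| = 58.2 and W on the −x side, so W = (-58.20, 0.000). E and Z share the same x with |EZ| = 18.8 and Z on the −y side, so Z = (0.000, -18.80). The virtual corner opposite E is at (-58.20, -18.80). The tangent condition forces JN to be normal to WN and the tangent condition forces JT to be normal to TZ, with radius 6.3, so the center J sits 6.3 in from both sides at J = (-51.90, -12.50). That places the tangent points at N = (-58.20, -12.50) on WN and T = (-51.90, -18.80) on TZ. Then cos ∠ZJT = JZ·JT / (|JZ||JT|), giving 83.08°.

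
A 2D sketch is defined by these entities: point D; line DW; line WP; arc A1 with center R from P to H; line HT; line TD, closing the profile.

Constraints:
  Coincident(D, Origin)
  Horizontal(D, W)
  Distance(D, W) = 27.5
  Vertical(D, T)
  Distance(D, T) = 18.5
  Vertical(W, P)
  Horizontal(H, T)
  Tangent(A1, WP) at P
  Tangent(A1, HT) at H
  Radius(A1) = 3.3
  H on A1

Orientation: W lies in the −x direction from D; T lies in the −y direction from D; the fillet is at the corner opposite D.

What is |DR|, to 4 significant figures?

28.58

DT is vertical with |DT| = 18.5 and T on the −y side, so T = (0.000, -18.50). The virtual corner opposite D is at (-27.50, -18.50). Tangency of A1 to WP means the radius RP is perpendicular to WP and A1 meets HT tangentially, so RH is at right angles to HT, with radius 3.3, so the center R sits 3.3 in from both sides at R = (-24.20, -15.20). Then |DR| = |R − D| = 28.58.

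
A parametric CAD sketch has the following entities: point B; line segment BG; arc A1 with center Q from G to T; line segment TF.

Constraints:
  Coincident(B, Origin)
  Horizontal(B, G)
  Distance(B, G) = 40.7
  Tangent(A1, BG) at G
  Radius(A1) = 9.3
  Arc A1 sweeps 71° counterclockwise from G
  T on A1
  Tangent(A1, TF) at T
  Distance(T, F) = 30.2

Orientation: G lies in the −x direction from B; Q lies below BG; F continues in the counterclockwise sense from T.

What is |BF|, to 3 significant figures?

68.8

On A1, G sits at bearing 90° from Q; a 71° counterclockwise sweep puts T at bearing 161°, so T = Q + 9.3·(cos 161°, sin 161°) = (-49.5, -6.27). Since A1 is tangent to TF there, QT ⟂ TF, so TF runs along (−sin 161°, cos 161°); with |TF| = 30.2, F = (-59.3, -34.8). Then |BF| = |F − B| = 68.8.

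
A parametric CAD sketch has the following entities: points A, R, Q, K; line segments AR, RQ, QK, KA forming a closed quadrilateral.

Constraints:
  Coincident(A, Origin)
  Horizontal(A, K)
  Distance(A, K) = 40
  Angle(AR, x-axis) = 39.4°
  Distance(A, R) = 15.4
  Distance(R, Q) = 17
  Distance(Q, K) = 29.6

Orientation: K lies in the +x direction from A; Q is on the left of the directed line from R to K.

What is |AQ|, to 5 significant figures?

32.149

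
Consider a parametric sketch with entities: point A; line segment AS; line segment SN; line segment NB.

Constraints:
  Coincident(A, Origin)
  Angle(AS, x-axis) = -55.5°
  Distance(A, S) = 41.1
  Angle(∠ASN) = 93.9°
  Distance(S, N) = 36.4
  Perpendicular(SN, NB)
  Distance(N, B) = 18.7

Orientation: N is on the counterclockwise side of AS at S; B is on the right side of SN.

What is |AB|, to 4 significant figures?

71.42

A is at the origin; AS runs at -55.5° with length 41.1, so S = 41.1·(cos -55.5°, sin -55.5°) = (23.28, -33.87). ∠ASN = 93.9°, so SN runs at -55.5° + (180° − 93.9°) = 30.60° from the x-axis; with |SN| = 36.4, N = S + 36.4·(cos 30.60°, sin 30.60°) = (54.61, -15.34). The perpendicularity gives NB at right angles to SN; with |NB| = 18.7 on the right of SN, B = N + 18.7·(0.5090, -0.8607) = (64.13, -31.44). Then |AB| = |B − A| = 71.42.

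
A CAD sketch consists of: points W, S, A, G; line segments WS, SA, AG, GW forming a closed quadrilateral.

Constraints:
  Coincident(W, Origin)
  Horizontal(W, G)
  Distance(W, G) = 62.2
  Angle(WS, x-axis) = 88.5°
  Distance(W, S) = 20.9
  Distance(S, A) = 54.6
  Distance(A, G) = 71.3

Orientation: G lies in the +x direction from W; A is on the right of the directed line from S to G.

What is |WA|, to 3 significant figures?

33.7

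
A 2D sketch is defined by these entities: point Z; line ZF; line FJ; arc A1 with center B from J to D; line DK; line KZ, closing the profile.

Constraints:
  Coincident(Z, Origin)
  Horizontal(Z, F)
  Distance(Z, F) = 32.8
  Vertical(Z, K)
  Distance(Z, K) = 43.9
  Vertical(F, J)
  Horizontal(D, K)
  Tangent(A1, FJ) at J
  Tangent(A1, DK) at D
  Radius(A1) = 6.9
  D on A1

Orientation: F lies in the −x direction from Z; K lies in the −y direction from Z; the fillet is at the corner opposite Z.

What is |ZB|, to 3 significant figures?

45.2

Z is at the origin; ZF is horizontal with |ZF| = 32.8 and F on the −x side, so F = (-32.8, 0.00). ZK is vertical with |ZK| = 43.9 and K on the −y side, so K = (0.00, -43.9). The virtual corner opposite Z is at (-32.8, -43.9). The tangent condition forces BJ to be normal to FJ and since A1 is tangent to DK there, BD ⟂ DK, with radius 6.9, so the center B sits 6.9 in from both sides at B = (-25.9, -37.0). Then |ZB| = |B − Z| = 45.2.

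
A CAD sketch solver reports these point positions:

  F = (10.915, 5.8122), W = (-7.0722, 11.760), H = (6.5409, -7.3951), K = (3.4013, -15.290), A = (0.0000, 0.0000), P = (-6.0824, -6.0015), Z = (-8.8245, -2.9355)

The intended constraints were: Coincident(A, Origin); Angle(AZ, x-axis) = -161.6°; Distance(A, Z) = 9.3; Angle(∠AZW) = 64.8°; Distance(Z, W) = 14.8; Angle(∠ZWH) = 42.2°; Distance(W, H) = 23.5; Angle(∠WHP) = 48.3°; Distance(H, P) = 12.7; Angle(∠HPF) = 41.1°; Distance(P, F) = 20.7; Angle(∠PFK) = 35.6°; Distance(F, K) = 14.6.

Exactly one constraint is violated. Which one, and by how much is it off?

Distance(F, K) = 14.6 — off by 7.80.

A = (0.00, 0.00) ✓; AZ at -161.6° ✓; |AZ| = 9.300 ✓; ∠AZW = 64.80° ✓; |ZW| = 14.80 ✓; ∠ZWH = 42.20° ✓; |WH| = 23.50 ✓; ∠WHP = 48.30° ✓; |HP| = 12.70 ✓; ∠HPF = 41.10° ✓; |PF| = 20.70 ✓; ∠PFK = 35.60° ✓; |FK| = 22.40 ✗.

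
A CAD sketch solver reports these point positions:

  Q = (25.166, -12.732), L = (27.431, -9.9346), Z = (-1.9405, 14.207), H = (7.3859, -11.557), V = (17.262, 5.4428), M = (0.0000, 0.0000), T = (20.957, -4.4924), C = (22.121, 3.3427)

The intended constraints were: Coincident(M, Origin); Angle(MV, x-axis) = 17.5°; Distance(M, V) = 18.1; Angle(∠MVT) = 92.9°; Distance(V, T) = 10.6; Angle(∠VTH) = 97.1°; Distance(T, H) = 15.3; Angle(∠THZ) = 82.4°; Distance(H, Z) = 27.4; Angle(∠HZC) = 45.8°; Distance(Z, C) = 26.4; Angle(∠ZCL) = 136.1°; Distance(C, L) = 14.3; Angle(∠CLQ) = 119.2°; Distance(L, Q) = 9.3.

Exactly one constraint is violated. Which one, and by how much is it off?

Distance(L, Q) = 9.3 — off by 5.70.

M = (0.00, 0.00) ✓; MV at 17.50° ✓; |MV| = 18.10 ✓; ∠MVT = 92.90° ✓; |VT| = 10.60 ✓; ∠VTH = 97.10° ✓; |TH| = 15.30 ✓; ∠THZ = 82.40° ✓; |HZ| = 27.40 ✓; ∠HZC = 45.80° ✓; |ZC| = 26.40 ✓; ∠ZCL = 136.1° ✓; |CL| = 14.30 ✓; ∠CLQ = 119.2° ✓; |LQ| = 3.599 ✗.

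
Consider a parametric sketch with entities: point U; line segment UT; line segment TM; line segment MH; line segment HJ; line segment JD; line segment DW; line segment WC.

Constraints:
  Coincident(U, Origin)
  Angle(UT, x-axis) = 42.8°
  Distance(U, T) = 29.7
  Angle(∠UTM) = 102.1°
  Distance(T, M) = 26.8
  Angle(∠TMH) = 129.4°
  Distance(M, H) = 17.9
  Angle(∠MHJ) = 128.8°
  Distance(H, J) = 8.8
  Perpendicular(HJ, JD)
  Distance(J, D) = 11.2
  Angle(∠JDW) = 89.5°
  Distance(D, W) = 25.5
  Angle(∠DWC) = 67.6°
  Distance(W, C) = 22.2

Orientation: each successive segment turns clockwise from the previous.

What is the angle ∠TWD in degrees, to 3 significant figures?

68.9°

U is at the origin; UT runs at 42.8° with length 29.7, so T = (21.8, 20.2). ∠UTM = 102.1° gives TM at -35.1° from the x-axis; with |TM| = 26.8, M = (43.7, 4.77). ∠TMH = 129.4° gives MH at -85.7° from the x-axis; with |MH| = 17.9, H = (45.1, -13.1). ∠MHJ = 128.8° gives HJ at -137° from the x-axis; with |HJ| = 8.8, J = (38.6, -19.1). HJ is perpendicular to JD, so JD runs at 133°; with |JD| = 11.2, D = (31.0, -10.9). ∠JDW = 89.5° gives DW at 42.6° from the x-axis; with |DW| = 25.5, W = (49.8, 6.34). Then cos ∠TWD = WT·WD / (|WT||WD|), giving 68.9°.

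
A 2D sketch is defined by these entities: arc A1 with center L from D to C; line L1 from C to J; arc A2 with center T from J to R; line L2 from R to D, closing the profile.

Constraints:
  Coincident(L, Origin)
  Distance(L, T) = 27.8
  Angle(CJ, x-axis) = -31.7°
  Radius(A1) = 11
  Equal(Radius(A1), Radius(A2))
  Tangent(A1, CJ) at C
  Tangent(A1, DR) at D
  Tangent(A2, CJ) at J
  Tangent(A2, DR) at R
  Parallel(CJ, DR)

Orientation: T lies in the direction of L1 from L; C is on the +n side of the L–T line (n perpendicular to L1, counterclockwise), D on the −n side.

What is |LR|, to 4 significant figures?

29.90

Tangency of A1 to both parallel lines with radius 11.0 puts C and D at L ± 11.0·n: C = (5.780, 9.359), D = (-5.780, -9.359). Equal radii place J and R the same way about T: J = T + 11.0·n = (29.43, -5.249), R = T − 11.0·n = (17.87, -23.97). Then |LR| = |R − L| = 29.90.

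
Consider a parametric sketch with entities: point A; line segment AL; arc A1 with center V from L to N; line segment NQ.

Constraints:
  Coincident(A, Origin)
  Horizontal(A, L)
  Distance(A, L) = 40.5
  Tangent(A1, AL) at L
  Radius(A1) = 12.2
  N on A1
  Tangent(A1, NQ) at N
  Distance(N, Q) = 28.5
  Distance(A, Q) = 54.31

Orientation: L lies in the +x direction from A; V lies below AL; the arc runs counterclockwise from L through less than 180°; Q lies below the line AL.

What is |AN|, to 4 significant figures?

31.98

Checks: |VN| = 12.20 ✓; ∠(VN, NQ) = 90.00° ✓; |NQ| = 28.50 ✓; |AQ| = 54.31 ✓.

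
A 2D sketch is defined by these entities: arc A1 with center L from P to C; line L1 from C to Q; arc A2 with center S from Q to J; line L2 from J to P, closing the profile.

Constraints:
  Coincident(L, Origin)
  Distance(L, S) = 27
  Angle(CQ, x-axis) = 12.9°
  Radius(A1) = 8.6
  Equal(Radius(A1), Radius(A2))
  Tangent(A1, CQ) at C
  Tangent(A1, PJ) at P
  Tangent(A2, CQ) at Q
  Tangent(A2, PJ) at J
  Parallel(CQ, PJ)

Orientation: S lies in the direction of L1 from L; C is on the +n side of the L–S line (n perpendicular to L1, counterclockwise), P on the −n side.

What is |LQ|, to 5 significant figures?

28.337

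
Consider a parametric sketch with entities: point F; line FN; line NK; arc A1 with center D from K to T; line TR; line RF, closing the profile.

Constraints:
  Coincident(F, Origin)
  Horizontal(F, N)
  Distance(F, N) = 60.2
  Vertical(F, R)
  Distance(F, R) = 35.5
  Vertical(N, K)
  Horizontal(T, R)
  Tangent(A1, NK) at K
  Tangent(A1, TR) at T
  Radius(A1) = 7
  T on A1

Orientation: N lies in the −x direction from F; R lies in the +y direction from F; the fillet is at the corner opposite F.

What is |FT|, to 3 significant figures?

64.0

F is at the origin; FN is horizontal with |FN| = 60.2 and N on the −x side, so N = (-60.2, 0.00). F and R share the same x with |FR| = 35.5 and R on the +y side, so R = (0.00, 35.5). The virtual corner opposite F is at (-60.2, 35.5). Tangency of A1 to NK means the radius DK is perpendicular to NK and since A1 is tangent to TR there, DT ⟂ TR, with radius 7.0, so the center D sits 7.0 in from both sides at D = (-53.2, 28.5). That places the tangent points at K = (-60.2, 28.5) on NK and T = (-53.2, 35.5) on TR. Then |FT| = |T − F| = 64.0.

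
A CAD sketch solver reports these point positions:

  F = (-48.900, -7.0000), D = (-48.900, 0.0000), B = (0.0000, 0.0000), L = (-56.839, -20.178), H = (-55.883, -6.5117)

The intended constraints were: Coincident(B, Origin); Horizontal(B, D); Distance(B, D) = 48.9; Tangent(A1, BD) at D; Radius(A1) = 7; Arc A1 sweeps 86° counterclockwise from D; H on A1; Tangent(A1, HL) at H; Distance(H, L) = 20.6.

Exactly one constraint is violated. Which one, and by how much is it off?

Distance(H, L) = 20.6 — off by 6.90.

B = (0.00, 0.00) ✓; B.y = 0.00, D.y = 0.00 ✓; |BD| = 48.90 ✓; ∠(FD, DB) = 90.00° ✓; |FD| = 7.000 ✓; bearing(F→H) − bearing(F→D) = 86.00° ✓; |FH| = 7.000 ✓; ∠(FH, HL) = 90.00° ✓; |HL| = 13.70 ✗.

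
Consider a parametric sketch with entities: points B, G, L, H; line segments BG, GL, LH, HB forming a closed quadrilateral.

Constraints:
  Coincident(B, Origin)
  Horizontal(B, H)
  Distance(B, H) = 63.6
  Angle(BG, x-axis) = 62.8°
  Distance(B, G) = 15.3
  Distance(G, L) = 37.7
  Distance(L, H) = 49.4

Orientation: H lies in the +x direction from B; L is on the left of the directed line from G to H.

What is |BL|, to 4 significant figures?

52.40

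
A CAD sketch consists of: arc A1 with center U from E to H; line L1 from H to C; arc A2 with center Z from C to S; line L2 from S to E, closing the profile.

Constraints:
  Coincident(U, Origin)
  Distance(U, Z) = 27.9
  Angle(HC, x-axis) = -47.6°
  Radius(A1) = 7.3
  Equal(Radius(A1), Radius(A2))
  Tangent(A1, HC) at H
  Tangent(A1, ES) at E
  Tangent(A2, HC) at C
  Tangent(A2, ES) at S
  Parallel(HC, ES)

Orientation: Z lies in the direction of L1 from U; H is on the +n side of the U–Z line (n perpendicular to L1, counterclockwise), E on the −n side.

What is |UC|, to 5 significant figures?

28.839

The slot axis is L1's direction at -47.6°, so u = (cos -47.6°, sin -47.6°) = (0.67430, -0.73846) and n = (−sin -47.6°, cos -47.6°) = (0.73846, 0.67430). U is at the origin and Z lies 27.9 along u from U, so Z = 27.9·u = (18.813, -20.603). Tangency of A1 to both parallel lines with radius 7.3 puts H and E at U ± 7.3·n: H = (5.3907, 4.9224), E = (-5.3907, -4.9224). Equal radii place C and S the same way about Z: C = Z + 7.3·n = (24.204, -15.680), S = Z − 7.3·n = (13.422, -25.525). Then |UC| = |C − U| = 28.839.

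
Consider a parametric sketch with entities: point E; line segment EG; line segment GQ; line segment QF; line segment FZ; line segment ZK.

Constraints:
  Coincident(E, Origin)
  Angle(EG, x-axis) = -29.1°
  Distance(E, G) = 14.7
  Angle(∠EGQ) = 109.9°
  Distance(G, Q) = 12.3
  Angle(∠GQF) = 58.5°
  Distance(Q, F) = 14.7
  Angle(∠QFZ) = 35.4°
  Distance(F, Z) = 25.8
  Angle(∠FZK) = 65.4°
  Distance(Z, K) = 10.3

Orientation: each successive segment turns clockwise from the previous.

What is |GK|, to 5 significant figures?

15.740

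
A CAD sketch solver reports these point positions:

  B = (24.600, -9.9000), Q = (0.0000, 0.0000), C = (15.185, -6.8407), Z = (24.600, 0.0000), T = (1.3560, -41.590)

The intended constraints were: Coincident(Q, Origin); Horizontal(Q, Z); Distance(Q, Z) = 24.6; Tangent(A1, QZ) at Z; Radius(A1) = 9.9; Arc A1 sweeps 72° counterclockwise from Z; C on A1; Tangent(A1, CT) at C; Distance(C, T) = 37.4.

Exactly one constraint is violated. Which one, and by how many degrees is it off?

Tangent(A1, CT) at C — off by 3.70°.

Q = (0.00, 0.00) ✓; Q.y = 0.00, Z.y = 0.00 ✓; |QZ| = 24.60 ✓; ∠(BZ, ZQ) = 90.00° ✓; |BZ| = 9.900 ✓; bearing(B→C) − bearing(B→Z) = 72.00° ✓; |BC| = 9.900 ✓; ∠(BC, CT) = 93.70° ✗; |CT| = 37.40 ✓.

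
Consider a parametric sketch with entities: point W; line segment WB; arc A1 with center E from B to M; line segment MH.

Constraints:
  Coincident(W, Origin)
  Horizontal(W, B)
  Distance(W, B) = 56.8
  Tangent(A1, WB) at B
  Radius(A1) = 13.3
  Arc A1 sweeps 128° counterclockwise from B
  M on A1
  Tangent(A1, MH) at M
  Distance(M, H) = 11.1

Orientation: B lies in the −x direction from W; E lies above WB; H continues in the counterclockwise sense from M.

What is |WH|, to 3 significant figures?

61.2

W is at the origin; W and B share the same y with |WB| = 56.8 and B on the −x side, so B = (-56.8, 0.00). The tangent condition forces EB to be normal to WB, so E = B + (0, 13.3) = (-56.8, 13.3). On A1, B sits at bearing -90° from E; a 128° counterclockwise sweep puts M at bearing 38°, so M = E + 13.3·(cos 38°, sin 38°) = (-46.3, 21.5). Since A1 is tangent to MH there, EM ⟂ MH, so MH runs along (−sin 38°, cos 38°); with |MH| = 11.1, H = (-53.2, 30.2). Then |WH| = |H − W| = 61.2.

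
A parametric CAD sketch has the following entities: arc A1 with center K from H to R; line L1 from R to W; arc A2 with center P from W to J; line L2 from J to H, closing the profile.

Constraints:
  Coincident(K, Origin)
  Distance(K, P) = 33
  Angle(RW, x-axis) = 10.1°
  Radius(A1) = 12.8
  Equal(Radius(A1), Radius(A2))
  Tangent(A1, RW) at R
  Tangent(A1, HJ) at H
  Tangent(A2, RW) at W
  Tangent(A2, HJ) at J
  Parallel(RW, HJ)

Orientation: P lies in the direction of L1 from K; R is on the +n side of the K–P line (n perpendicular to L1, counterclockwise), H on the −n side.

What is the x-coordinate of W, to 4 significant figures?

30.24

The slot axis is L1's direction at 10.1°, so u = (cos 10.1°, sin 10.1°) = (0.9845, 0.1754) and n = (−sin 10.1°, cos 10.1°) = (-0.1754, 0.9845). K is at the origin and P lies 33.0 along u from K, so P = 33.0·u = (32.49, 5.787). Tangency of A1 to both parallel lines with radius 12.8 puts R and H at K ± 12.8·n: R = (-2.245, 12.60), H = (2.245, -12.60). Equal radii place W and J the same way about P: W = P + 12.8·n = (30.24, 18.39), J = P − 12.8·n = (34.73, -6.815). So W.x = 30.24.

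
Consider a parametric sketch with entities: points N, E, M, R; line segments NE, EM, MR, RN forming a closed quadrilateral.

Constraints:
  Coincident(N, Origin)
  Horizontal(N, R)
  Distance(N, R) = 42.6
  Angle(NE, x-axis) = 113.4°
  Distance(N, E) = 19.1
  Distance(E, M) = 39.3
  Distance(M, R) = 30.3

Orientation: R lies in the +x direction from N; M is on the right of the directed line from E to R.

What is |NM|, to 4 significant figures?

21.14

Checks: |EM| = 39.30 ✓; |MR| = 30.30 ✓.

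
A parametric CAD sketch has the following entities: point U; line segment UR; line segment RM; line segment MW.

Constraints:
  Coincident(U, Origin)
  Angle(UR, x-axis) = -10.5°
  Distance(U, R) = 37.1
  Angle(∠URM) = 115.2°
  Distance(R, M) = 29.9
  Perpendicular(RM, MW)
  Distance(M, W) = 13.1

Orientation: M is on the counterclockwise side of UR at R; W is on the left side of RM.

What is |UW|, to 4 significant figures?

50.07

U is at the origin; UR runs at -10.5° with length 37.1, so R = 37.1·(cos -10.5°, sin -10.5°) = (36.48, -6.761). ∠URM = 115.2°, so RM runs at -10.5° + (180° − 115.2°) = 54.30° from the x-axis; with |RM| = 29.9, M = R + 29.9·(cos 54.30°, sin 54.30°) = (53.93, 17.52). RM is perpendicular to MW; with |MW| = 13.1 on the left of RM, W = M + 13.1·(-0.8121, 0.5835) = (43.29, 25.16). Then |UW| = |W − U| = 50.07.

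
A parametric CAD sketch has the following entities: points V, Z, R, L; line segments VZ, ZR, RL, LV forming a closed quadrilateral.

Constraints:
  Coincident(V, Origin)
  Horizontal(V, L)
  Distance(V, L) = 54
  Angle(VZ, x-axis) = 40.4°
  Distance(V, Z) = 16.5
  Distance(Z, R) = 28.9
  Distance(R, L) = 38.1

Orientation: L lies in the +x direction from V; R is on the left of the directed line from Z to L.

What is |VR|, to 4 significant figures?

45.35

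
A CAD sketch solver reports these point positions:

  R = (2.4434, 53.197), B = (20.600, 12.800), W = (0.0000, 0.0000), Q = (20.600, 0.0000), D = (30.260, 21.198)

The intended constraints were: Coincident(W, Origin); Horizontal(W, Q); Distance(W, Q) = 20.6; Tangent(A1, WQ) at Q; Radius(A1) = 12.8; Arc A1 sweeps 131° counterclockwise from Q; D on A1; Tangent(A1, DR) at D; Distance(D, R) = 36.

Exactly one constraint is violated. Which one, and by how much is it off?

Distance(D, R) = 36 — off by 6.40.

W = (0.00, 0.00) ✓; W.y = 0.00, Q.y = 0.00 ✓; |WQ| = 20.60 ✓; ∠(BQ, QW) = 90.00° ✓; |BQ| = 12.80 ✓; bearing(B→D) − bearing(B→Q) = 131.0° ✓; |BD| = 12.80 ✓; ∠(BD, DR) = 90.00° ✓; |DR| = 42.40 ✗.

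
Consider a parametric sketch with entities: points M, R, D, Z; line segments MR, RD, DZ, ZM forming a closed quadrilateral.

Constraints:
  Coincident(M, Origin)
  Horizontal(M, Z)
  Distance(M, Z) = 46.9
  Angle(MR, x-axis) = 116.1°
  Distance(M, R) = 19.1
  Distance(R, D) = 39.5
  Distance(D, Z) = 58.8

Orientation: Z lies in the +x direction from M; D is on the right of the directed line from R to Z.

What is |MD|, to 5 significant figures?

23.560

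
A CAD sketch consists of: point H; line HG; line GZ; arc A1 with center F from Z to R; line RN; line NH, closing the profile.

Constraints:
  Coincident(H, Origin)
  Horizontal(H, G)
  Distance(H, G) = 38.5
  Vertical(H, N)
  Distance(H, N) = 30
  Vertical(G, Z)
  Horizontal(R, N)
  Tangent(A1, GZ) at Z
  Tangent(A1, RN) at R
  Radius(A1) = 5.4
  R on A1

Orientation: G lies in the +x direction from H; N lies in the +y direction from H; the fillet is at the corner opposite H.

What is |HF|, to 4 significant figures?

41.24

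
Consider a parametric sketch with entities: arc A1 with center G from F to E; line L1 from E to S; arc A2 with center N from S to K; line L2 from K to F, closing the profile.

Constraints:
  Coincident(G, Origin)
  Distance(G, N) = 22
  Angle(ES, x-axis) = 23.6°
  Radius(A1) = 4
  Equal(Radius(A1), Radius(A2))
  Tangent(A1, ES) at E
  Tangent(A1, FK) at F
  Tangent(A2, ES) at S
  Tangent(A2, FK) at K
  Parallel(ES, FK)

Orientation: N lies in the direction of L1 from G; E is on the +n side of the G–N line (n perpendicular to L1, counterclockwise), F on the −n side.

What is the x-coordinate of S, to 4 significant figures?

18.56

Tangency of A1 to both parallel lines with radius 4.0 puts E and F at G ± 4.0·n: E = (-1.601, 3.665), F = (1.601, -3.665). Equal radii place S and K the same way about N: S = N + 4.0·n = (18.56, 12.47), K = N − 4.0·n = (21.76, 5.142). So S.x = 18.56.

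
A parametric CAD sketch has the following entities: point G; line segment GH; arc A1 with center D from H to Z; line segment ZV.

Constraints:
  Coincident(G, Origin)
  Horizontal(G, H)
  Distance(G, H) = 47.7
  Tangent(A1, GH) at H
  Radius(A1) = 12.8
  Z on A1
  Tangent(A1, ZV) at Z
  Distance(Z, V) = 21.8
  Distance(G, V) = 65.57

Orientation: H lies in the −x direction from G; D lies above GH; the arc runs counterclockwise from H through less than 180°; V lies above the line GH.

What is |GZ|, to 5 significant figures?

44.329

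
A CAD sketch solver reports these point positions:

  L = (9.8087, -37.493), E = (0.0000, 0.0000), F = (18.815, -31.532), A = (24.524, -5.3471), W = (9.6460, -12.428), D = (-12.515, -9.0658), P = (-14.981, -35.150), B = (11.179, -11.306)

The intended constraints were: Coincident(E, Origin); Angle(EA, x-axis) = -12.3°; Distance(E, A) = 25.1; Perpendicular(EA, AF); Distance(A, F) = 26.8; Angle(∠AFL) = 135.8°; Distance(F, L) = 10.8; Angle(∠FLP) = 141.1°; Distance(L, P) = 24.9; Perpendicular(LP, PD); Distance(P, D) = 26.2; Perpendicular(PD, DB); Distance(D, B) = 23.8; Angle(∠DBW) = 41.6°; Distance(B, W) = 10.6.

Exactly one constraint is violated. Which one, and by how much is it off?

Distance(B, W) = 10.6 — off by 8.70.

E = (0.00, 0.00) ✓; EA at -12.30° ✓; |EA| = 25.10 ✓; ∠(EA, AF) = 90.00° ✓; |AF| = 26.80 ✓; ∠AFL = 135.8° ✓; |FL| = 10.80 ✓; ∠FLP = 141.1° ✓; |LP| = 24.90 ✓; ∠(LP, PD) = 90.00° ✓; |PD| = 26.20 ✓; ∠(PD, DB) = 90.00° ✓; |DB| = 23.80 ✓; ∠DBW = 41.60° ✓; |BW| = 1.900 ✗.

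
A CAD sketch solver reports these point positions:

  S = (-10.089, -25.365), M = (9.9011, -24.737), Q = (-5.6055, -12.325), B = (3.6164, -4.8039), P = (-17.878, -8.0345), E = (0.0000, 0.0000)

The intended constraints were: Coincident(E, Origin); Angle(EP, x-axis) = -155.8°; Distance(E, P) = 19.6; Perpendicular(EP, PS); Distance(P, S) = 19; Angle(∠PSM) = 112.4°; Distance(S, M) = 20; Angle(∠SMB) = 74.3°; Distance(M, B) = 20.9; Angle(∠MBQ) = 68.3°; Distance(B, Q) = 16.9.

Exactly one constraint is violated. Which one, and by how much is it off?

Distance(B, Q) = 16.9 — off by 5.00.

E = (0.00, 0.00) ✓; EP at -155.8° ✓; |EP| = 19.60 ✓; ∠(EP, PS) = 90.00° ✓; |PS| = 19.00 ✓; ∠PSM = 112.4° ✓; |SM| = 20.00 ✓; ∠SMB = 74.30° ✓; |MB| = 20.90 ✓; ∠MBQ = 68.30° ✓; |BQ| = 11.90 ✗.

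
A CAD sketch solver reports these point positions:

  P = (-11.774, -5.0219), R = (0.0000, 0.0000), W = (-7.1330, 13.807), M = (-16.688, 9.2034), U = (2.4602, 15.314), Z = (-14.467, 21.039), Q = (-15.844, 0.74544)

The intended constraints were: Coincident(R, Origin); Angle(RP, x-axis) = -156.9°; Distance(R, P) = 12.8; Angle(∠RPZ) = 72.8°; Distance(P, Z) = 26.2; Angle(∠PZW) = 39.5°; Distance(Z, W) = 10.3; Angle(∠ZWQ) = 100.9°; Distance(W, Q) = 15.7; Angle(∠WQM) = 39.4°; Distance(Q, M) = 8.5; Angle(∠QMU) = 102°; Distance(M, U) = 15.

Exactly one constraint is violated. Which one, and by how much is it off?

Distance(M, U) = 15 — off by 5.10.

R = (0.00, 0.00) ✓; RP at -156.9° ✓; |RP| = 12.80 ✓; ∠RPZ = 72.80° ✓; |PZ| = 26.20 ✓; ∠PZW = 39.50° ✓; |ZW| = 10.30 ✓; ∠ZWQ = 100.9° ✓; |WQ| = 15.70 ✓; ∠WQM = 39.40° ✓; |QM| = 8.500 ✓; ∠QMU = 102.0° ✓; |MU| = 20.10 ✗.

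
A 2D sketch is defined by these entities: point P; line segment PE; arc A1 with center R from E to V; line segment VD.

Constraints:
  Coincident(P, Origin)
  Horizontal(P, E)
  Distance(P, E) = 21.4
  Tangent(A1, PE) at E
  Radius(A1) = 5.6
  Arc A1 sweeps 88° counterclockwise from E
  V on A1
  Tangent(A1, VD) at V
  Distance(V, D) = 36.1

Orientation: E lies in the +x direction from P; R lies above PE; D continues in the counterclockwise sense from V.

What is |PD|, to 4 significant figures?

50.19

P is at the origin; P and E share the same y with |PE| = 21.4 and E on the +x side, so E = (21.40, 0.000). Tangency of A1 to PE means the radius RE is perpendicular to PE, so R = E + (0, 5.6) = (21.40, 5.600). On A1, E sits at bearing -90° from R; an 88° counterclockwise sweep puts V at bearing -2°, so V = R + 5.6·(cos -2°, sin -2°) = (27.00, 5.405). The tangent condition forces RV to be normal to VD, so VD runs along (−sin -2°, cos -2°); with |VD| = 36.1, D = (28.26, 41.48). Then |PD| = |D − P| = 50.19.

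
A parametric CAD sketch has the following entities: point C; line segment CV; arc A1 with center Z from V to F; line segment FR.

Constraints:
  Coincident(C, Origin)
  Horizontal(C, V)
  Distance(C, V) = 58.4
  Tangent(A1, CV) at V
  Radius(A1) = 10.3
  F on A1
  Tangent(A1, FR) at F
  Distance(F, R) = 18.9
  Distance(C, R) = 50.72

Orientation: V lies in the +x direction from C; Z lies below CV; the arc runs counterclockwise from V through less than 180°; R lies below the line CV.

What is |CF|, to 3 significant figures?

49.0

Checks: |ZV| = 10.30 ✓; |ZF| = 10.30 ✓; ∠(ZF, FR) = 90.00° ✓; |FR| = 18.90 ✓; |CR| = 50.72 ✓.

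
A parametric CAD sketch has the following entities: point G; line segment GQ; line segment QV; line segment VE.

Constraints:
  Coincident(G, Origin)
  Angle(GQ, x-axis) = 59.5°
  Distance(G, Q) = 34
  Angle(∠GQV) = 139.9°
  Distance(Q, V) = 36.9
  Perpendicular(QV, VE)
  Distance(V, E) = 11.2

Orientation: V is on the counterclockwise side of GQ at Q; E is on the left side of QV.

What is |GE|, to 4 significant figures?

63.81

∠GQV = 139.9°, so QV runs at 59.5° + (180° − 139.9°) = 99.60° from the x-axis; with |QV| = 36.9, V = Q + 36.9·(cos 99.60°, sin 99.60°) = (11.10, 65.68). The perpendicularity gives VE at right angles to QV; with |VE| = 11.2 on the left of QV, E = V + 11.2·(-0.9860, -0.1668) = (0.05938, 63.81). Then |GE| = |E − G| = 63.81.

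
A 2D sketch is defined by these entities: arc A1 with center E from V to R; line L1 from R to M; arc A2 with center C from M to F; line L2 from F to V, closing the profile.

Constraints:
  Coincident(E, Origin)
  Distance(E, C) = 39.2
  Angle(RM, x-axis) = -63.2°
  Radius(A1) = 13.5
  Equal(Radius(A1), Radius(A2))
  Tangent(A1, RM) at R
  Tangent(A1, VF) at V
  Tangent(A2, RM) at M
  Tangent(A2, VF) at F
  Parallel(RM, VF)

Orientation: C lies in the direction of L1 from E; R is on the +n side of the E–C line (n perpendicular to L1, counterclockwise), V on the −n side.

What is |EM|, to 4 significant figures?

41.46

The slot axis is L1's direction at -63.2°, so u = (cos -63.2°, sin -63.2°) = (0.4509, -0.8926) and n = (−sin -63.2°, cos -63.2°) = (0.8926, 0.4509). E is at the origin and C lies 39.2 along u from E, so C = 39.2·u = (17.67, -34.99). Tangency of A1 to both parallel lines with radius 13.5 puts R and V at E ± 13.5·n: R = (12.05, 6.087), V = (-12.05, -6.087). Equal radii place M and F the same way about C: M = C + 13.5·n = (29.72, -28.90), F = C − 13.5·n = (5.624, -41.08). Then |EM| = |M − E| = 41.46.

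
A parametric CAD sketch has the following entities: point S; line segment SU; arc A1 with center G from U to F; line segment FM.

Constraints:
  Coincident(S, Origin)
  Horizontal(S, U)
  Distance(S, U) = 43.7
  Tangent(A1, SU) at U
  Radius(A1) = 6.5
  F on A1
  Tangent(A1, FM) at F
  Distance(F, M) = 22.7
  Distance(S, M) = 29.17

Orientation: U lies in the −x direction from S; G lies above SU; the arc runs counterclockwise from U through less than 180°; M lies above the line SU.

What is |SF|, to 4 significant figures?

39.16

Checks: |GF| = 6.500 ✓; ∠(GF, FM) = 90.00° ✓; |FM| = 22.70 ✓; |SM| = 29.17 ✓.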